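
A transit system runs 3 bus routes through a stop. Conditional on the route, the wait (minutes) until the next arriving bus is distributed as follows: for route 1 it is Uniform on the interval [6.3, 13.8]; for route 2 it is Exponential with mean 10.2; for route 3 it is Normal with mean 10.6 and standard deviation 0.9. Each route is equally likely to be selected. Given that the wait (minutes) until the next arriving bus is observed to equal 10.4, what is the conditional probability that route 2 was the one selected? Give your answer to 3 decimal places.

0.059

Likelihoods f(10.4 | ·): 1: 0.133333; 2: 0.0353663; 3: 0.432458.
Posterior ∝ prior × likelihood. Numerator for 2: 0.333333·0.0353663 = 0.0117888.
Normalizing constant: 0.333333·0.133333 + 0.333333·0.0353663 + 0.333333·0.432458 = 0.200386.
P(2 | observation) = 0.0117888 / 0.200386 = 0.0588303.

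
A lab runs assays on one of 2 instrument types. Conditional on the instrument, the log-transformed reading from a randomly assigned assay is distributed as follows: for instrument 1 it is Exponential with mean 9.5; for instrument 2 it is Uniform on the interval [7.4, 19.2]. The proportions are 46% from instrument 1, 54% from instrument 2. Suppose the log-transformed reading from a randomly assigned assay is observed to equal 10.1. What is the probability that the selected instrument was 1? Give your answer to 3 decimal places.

0.268

Likelihoods f(10.1 | ·): 1: 0.036354; 2: 0.0847458.
Posterior ∝ prior × likelihood. Numerator for 1: 0.46·0.036354 = 0.0167229.
Normalizing constant: 0.46·0.036354 + 0.54·0.0847458 = 0.0624856.
P(1 | observation) = 0.0167229 / 0.0624856 = 0.267628.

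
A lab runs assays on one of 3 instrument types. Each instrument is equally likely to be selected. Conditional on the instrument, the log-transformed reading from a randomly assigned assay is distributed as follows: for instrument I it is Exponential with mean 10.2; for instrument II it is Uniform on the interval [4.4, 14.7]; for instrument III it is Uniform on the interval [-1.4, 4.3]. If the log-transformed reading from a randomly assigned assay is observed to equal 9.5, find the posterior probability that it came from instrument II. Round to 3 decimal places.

0.715

Likelihoods f(9.5 | ·): I: 0.0386287; II: 0.0970874; III: 0.
Posterior ∝ prior × likelihood. Numerator for II: 0.333333·0.0970874 = 0.0323625.
Normalizing constant: 0.333333·0.0386287 + 0.333333·0.0970874 + 0.333333·0 = 0.0452387.
P(II | observation) = 0.0323625 / 0.0452387 = 0.715371.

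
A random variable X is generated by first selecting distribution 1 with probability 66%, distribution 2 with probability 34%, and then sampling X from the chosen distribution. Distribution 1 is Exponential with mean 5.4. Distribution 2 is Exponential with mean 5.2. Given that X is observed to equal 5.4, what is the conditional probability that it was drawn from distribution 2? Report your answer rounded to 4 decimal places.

Likelihoods f(5.4 | ·): 1: 0.0681258; 2: 0.0680767.
Posterior ∝ prior × likelihood. Numerator for 2: 0.34·0.0680767 = 0.0231461.
Normalizing constant: 0.66·0.0681258 + 0.34·0.0680767 = 0.0681091.
P(2 | observation) = 0.0231461 / 0.0681091 = 0.339838.

0.3398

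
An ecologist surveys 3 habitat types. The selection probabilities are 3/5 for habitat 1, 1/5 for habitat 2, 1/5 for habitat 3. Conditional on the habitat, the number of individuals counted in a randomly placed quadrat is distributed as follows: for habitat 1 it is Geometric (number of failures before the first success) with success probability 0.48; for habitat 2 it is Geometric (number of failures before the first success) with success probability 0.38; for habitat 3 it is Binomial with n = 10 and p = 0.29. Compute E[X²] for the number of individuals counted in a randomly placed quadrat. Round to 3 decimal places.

For each component E[X²] = Var + (mean)², giving 1: 3.43056; 2: 6.95568; 3: 10.469.
Overall E[X²] = 0.6·3.43056 + 0.2·6.95568 + 0.2·10.469 = 5.54327.

5.543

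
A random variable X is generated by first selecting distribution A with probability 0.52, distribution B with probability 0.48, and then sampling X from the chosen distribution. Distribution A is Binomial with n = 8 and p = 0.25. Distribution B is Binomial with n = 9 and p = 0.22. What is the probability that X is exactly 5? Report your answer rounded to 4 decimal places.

0.0235

Conditional on each component, P(X = 5): A: 0.0230713; B: 0.024036.
By total probability, P(X = 5) = 0.52·0.0230713 + 0.48·0.024036 = 0.0235344.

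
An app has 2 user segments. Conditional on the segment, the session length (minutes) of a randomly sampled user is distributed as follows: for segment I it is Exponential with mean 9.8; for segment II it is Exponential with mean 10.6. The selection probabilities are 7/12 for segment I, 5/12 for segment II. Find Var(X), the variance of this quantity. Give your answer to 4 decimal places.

Per component, I: μ=9.8, E[X²]=192.08; II: μ=10.6, E[X²]=224.72.
E[X] = 0.583333·9.8 + 0.416667·10.6 = 10.1333.
E[X²] = 0.583333·192.08 + 0.416667·224.72 = 205.68.
Var(X) = E[X²] − (E[X])² = 205.68 − 102.684 = 102.996.

102.9956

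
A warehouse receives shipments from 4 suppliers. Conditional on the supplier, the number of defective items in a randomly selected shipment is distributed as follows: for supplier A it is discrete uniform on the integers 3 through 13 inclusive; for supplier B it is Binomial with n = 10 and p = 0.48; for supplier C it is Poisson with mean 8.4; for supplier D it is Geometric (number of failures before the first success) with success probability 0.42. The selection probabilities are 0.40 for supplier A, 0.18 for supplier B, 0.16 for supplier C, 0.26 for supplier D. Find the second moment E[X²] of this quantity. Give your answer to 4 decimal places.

For each component E[X²] = Var + (mean)², giving A: 74; B: 25.536; C: 78.96; D: 5.19501.
Overall E[X²] = 0.4·74 + 0.18·25.536 + 0.16·78.96 + 0.26·5.19501 = 48.1808.

48.1808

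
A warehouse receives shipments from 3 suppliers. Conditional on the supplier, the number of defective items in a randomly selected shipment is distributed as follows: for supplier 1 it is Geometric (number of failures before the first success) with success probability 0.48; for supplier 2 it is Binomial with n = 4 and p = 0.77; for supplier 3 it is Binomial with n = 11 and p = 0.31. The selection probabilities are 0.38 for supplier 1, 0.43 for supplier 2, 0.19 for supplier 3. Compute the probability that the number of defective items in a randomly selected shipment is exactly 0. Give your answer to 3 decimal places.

Conditional on each supplier, P(X = 0): 1: 0.48; 2: 0.00279841; 3: 0.0168787.
By total probability, P(X = 0) = 0.38·0.48 + 0.43·0.00279841 + 0.19·0.0168787 = 0.18681.

0.187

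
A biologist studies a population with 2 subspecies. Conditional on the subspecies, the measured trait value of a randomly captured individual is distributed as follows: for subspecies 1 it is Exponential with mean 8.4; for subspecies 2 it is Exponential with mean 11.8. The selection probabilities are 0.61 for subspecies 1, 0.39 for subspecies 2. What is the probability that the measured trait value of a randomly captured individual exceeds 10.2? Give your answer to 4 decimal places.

0.3454

Conditional on each subspecies, P(X > 10.2): 1: 0.296922; 2: 0.421301.
By total probability, P(X > 10.2) = 0.61·0.296922 + 0.39·0.421301 = 0.34543.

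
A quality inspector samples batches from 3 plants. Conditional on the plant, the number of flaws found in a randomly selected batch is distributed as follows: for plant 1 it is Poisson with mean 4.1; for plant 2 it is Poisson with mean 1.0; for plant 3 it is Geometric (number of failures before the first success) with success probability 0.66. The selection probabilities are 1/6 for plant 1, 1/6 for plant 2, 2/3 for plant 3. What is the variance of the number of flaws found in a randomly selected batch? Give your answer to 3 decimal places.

Per component, 1: μ=4.1, E[X²]=20.91; 2: μ=1, E[X²]=2; 3: μ=0.515152, E[X²]=1.04591.
E[X] = 0.166667·4.1 + 0.166667·1 + 0.666667·0.515152 = 1.19343.
E[X²] = 0.166667·20.91 + 0.166667·2 + 0.666667·1.04591 = 4.51561.
Var(X) = E[X²] − (E[X])² = 4.51561 − 1.42429 = 3.09132.

3.091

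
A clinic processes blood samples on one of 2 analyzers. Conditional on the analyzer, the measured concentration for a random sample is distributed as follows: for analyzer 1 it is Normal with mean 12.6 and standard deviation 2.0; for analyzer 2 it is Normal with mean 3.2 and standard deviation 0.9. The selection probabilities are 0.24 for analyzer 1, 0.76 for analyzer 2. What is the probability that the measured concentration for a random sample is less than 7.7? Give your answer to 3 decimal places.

Conditional on each analyzer, P(X < 7.7): 1: 0.00714281; 2: 1.
By total probability, P(X < 7.7) = 0.24·0.00714281 + 0.76·1 = 0.761714.

0.762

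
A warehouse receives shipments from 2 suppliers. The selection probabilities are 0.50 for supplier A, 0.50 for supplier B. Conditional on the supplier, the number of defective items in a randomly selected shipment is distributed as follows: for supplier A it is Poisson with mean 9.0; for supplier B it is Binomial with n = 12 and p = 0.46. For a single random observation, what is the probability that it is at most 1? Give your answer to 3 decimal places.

0.004

Conditional on each supplier, P(X ≤ 1): A: 0.0012341; B: 0.00689928.
By total probability, P(X ≤ 1) = 0.5·0.0012341 + 0.5·0.00689928 = 0.00406669.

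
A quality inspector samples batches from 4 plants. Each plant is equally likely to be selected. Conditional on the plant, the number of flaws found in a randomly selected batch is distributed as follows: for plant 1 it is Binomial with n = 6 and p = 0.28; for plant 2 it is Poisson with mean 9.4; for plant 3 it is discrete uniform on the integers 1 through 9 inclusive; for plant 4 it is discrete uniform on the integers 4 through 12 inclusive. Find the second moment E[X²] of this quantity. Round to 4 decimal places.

For each component E[X²] = Var + (mean)², giving 1: 4.032; 2: 97.76; 3: 31.6667; 4: 70.6667.
Overall E[X²] = 0.25·4.032 + 0.25·97.76 + 0.25·31.6667 + 0.25·70.6667 = 51.0313.

51.0313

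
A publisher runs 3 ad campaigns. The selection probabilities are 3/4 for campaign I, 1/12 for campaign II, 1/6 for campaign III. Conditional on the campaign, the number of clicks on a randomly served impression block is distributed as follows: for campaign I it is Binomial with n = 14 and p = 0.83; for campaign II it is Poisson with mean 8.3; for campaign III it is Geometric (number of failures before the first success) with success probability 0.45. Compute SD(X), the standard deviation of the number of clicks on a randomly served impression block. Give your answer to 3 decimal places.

4.186

Per component, I: μ=11.62, E[X²]=137; II: μ=8.3, E[X²]=77.19; III: μ=1.22222, E[X²]=4.20988.
E[X] = 0.75·11.62 + 0.0833333·8.3 + 0.166667·1.22222 = 9.61037.
E[X²] = 0.75·137 + 0.0833333·77.19 + 0.166667·4.20988 = 109.884.
Var(X) = E[X²] − (E[X])² = 109.884 − 92.3592 = 17.5248.
SD(X) = √17.5248 = 4.18626.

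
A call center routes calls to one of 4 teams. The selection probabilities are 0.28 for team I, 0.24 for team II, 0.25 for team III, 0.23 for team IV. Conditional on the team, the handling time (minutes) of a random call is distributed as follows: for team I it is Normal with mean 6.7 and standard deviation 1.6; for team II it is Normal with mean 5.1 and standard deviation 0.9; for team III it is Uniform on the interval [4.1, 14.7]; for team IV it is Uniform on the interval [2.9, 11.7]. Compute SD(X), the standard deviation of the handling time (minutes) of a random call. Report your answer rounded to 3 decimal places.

2.659

Per component, I: μ=6.7, E[X²]=47.45; II: μ=5.1, E[X²]=26.82; III: μ=9.4, E[X²]=97.7233; IV: μ=7.3, E[X²]=59.7433.
E[X] = 0.28·6.7 + 0.24·5.1 + 0.25·9.4 + 0.23·7.3 = 7.129.
E[X²] = 0.28·47.45 + 0.24·26.82 + 0.25·97.7233 + 0.23·59.7433 = 57.8946.
Var(X) = E[X²] − (E[X])² = 57.8946 − 50.8226 = 7.07196.
SD(X) = √7.07196 = 2.65932.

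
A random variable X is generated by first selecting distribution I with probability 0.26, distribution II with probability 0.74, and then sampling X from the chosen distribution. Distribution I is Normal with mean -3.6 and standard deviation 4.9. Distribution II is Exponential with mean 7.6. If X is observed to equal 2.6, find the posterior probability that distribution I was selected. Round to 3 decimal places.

Likelihoods f(2.6 | ·): I: 0.0365646; II: 0.093457.
Posterior ∝ prior × likelihood. Numerator for I: 0.26·0.0365646 = 0.00950681.
Normalizing constant: 0.26·0.0365646 + 0.74·0.093457 = 0.078665.
P(I | observation) = 0.00950681 / 0.078665 = 0.120852.

0.121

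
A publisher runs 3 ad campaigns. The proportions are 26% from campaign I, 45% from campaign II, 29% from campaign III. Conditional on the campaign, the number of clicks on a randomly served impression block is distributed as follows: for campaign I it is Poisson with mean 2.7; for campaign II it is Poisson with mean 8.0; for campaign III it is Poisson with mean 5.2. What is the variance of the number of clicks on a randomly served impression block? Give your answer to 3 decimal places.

10.591

Per component, I: μ=2.7, E[X²]=9.99; II: μ=8, E[X²]=72; III: μ=5.2, E[X²]=32.24.
E[X] = 0.26·2.7 + 0.45·8 + 0.29·5.2 = 5.81.
E[X²] = 0.26·9.99 + 0.45·72 + 0.29·32.24 = 44.347.
Var(X) = E[X²] − (E[X])² = 44.347 − 33.7561 = 10.5909.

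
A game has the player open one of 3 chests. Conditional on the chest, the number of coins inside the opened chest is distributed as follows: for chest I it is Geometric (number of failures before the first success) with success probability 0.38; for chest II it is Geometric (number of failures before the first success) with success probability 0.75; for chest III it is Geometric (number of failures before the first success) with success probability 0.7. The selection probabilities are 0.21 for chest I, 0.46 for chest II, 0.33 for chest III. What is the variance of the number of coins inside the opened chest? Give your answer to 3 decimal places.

1.573

Per component, I: μ=1.63158, E[X²]=6.95568; II: μ=0.333333, E[X²]=0.555556; III: μ=0.428571, E[X²]=0.795918.
E[X] = 0.21·1.63158 + 0.46·0.333333 + 0.33·0.428571 = 0.637393.
E[X²] = 0.21·6.95568 + 0.46·0.555556 + 0.33·0.795918 = 1.9789.
Var(X) = E[X²] − (E[X])² = 1.9789 − 0.40627 = 1.57263.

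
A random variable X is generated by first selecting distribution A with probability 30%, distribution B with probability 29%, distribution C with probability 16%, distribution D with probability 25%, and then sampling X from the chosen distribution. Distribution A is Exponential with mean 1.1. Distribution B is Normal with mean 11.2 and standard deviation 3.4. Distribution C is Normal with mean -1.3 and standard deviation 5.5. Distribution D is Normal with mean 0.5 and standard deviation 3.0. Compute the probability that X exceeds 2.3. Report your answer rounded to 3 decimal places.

Conditional on each component, P(X > 2.3): A: 0.123575; B: 0.995573; C: 0.25638; D: 0.274253.
By total probability, P(X > 2.3) = 0.3·0.123575 + 0.29·0.995573 + 0.16·0.25638 + 0.25·0.274253 = 0.435373.

0.435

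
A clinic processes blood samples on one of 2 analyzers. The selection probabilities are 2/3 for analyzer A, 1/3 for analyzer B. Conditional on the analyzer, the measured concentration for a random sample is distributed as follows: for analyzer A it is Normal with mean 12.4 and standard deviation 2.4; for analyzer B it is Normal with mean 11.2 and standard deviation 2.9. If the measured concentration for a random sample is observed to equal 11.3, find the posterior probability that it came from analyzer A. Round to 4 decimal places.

Likelihoods f(11.3 | ·): A: 0.149652; B: 0.137485.
Posterior ∝ prior × likelihood. Numerator for A: 0.666667·0.149652 = 0.0997681.
Normalizing constant: 0.666667·0.149652 + 0.333333·0.137485 = 0.145596.
P(A | observation) = 0.0997681 / 0.145596 = 0.685238.

0.6852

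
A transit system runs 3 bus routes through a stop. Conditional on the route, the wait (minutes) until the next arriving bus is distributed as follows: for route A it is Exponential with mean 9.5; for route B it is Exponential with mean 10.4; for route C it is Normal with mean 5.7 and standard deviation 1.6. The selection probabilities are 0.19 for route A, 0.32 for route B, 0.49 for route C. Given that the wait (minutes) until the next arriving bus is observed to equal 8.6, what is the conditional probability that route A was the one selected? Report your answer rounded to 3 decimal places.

Likelihoods f(8.6 | ·): A: 0.0425722; B: 0.042057; C: 0.0482422.
Posterior ∝ prior × likelihood. Numerator for A: 0.19·0.0425722 = 0.00808871.
Normalizing constant: 0.19·0.0425722 + 0.32·0.042057 + 0.49·0.0482422 = 0.0451857.
P(A | observation) = 0.00808871 / 0.0451857 = 0.179011.

0.179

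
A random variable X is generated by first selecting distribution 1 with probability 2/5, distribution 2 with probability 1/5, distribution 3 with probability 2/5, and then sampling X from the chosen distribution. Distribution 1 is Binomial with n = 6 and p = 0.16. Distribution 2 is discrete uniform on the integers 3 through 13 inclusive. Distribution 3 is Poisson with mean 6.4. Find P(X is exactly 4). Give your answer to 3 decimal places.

Conditional on each component, P(X = 4): 1: 0.00693633; 2: 0.0909091; 3: 0.116151.
By total probability, P(X = 4) = 0.4·0.00693633 + 0.2·0.0909091 + 0.4·0.116151 = 0.0674169.

0.067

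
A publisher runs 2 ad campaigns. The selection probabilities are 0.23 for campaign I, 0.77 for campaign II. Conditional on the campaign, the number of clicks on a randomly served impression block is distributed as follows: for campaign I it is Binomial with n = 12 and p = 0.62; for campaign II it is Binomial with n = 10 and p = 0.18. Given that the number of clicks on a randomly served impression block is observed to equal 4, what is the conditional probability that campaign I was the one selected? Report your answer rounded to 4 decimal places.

0.1241

Likelihoods P(X=4 | ·): I: 0.031801; II: 0.0670181.
Posterior ∝ prior × likelihood. Numerator for I: 0.23·0.031801 = 0.00731423.
Normalizing constant: 0.23·0.031801 + 0.77·0.0670181 = 0.0589182.
P(I | observation) = 0.00731423 / 0.0589182 = 0.124142.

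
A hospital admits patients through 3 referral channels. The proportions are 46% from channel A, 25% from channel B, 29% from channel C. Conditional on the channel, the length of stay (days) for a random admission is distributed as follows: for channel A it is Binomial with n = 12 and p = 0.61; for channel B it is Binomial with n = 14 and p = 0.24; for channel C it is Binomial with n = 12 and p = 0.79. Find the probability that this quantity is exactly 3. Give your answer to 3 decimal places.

0.066

Conditional on each channel, P(X = 3): A: 0.010423; B: 0.245858; C: 8.61544e-05.
By total probability, P(X = 3) = 0.46·0.010423 + 0.25·0.245858 + 0.29·8.61544e-05 = 0.0662841.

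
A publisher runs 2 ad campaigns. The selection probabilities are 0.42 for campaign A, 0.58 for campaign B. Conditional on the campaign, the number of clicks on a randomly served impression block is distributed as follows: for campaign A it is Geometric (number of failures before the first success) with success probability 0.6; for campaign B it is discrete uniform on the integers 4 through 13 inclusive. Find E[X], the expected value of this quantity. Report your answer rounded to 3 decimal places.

5.210

Component means — A: 0.666667; B: 8.5.
E[X] = 0.42·0.666667 + 0.58·8.5 = 5.21.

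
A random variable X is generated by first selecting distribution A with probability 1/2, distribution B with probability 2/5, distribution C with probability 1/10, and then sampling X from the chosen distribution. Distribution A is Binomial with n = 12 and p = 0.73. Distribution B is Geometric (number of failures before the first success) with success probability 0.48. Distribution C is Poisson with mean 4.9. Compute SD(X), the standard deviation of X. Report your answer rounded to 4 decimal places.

3.9610

Per component, A: μ=8.76, E[X²]=79.1028; B: μ=1.08333, E[X²]=3.43056; C: μ=4.9, E[X²]=28.91.
E[X] = 0.5·8.76 + 0.4·1.08333 + 0.1·4.9 = 5.30333.
E[X²] = 0.5·79.1028 + 0.4·3.43056 + 0.1·28.91 = 43.8146.
Var(X) = E[X²] − (E[X])² = 43.8146 − 28.1253 = 15.6893.
SD(X) = √15.6893 = 3.96097.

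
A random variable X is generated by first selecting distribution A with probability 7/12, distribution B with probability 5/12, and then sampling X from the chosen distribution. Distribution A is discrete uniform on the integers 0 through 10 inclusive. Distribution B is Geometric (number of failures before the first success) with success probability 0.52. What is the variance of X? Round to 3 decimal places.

10.613

Per component, A: μ=5, E[X²]=35; B: μ=0.923077, E[X²]=2.62722.
E[X] = 0.583333·5 + 0.416667·0.923077 = 3.30128.
E[X²] = 0.583333·35 + 0.416667·2.62722 = 21.5113.
Var(X) = E[X²] − (E[X])² = 21.5113 − 10.8985 = 10.6129.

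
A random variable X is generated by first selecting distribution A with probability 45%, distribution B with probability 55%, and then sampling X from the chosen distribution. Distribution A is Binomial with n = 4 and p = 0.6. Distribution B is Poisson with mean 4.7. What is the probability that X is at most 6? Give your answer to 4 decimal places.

Conditional on each component, P(X ≤ 6): A: 1; B: 0.804605.
By total probability, P(X ≤ 6) = 0.45·1 + 0.55·0.804605 = 0.892533.

0.8925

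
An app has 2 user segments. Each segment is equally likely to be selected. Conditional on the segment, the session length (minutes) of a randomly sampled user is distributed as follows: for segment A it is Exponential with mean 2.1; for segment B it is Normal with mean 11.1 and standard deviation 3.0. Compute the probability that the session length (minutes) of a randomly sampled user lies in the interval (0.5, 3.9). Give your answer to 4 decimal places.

0.3200

Conditional on each segment, P(0.5 < X < 3.9): A: 0.63201; B: 0.00799236.
By total probability, P(0.5 < X < 3.9) = 0.5·0.63201 + 0.5·0.00799236 = 0.320001.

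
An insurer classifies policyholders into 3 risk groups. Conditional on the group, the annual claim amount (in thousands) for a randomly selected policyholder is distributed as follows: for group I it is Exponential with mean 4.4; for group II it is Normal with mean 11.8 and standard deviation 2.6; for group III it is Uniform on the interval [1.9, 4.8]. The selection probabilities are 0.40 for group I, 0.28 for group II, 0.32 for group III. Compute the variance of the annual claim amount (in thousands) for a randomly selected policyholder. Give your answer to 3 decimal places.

Per component, I: μ=4.4, E[X²]=38.72; II: μ=11.8, E[X²]=146; III: μ=3.35, E[X²]=11.9233.
E[X] = 0.4·4.4 + 0.28·11.8 + 0.32·3.35 = 6.136.
E[X²] = 0.4·38.72 + 0.28·146 + 0.32·11.9233 = 60.1835.
Var(X) = E[X²] − (E[X])² = 60.1835 − 37.6505 = 22.533.

22.533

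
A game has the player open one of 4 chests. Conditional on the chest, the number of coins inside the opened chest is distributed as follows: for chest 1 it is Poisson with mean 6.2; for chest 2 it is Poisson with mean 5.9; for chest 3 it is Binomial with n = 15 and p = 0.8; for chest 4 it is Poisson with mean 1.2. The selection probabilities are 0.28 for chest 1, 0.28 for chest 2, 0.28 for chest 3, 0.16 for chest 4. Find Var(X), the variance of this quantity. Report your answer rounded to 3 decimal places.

Per component, 1: μ=6.2, E[X²]=44.64; 2: μ=5.9, E[X²]=40.71; 3: μ=12, E[X²]=146.4; 4: μ=1.2, E[X²]=2.64.
E[X] = 0.28·6.2 + 0.28·5.9 + 0.28·12 + 0.16·1.2 = 6.94.
E[X²] = 0.28·44.64 + 0.28·40.71 + 0.28·146.4 + 0.16·2.64 = 65.3124.
Var(X) = E[X²] − (E[X])² = 65.3124 − 48.1636 = 17.1488.

17.149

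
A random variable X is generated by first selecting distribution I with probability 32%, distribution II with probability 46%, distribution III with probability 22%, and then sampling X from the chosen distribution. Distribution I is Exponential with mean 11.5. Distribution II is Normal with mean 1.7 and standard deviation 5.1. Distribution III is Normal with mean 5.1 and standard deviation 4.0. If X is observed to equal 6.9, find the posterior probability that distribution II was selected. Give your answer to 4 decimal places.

Likelihoods f(6.9 | ·): I: 0.0477228; II: 0.0465151; III: 0.0901317.
Posterior ∝ prior × likelihood. Numerator for II: 0.46·0.0465151 = 0.0213969.
Normalizing constant: 0.32·0.0477228 + 0.46·0.0465151 + 0.22·0.0901317 = 0.0564972.
P(II | observation) = 0.0213969 / 0.0564972 = 0.378726.

0.3787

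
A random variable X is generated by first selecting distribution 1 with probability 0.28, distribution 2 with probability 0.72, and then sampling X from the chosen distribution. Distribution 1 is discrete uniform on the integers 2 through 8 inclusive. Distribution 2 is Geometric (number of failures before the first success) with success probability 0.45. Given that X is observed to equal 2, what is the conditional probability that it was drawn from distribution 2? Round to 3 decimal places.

0.710

Likelihoods P(X=2 | ·): 1: 0.142857; 2: 0.136125.
Posterior ∝ prior × likelihood. Numerator for 2: 0.72·0.136125 = 0.09801.
Normalizing constant: 0.28·0.142857 + 0.72·0.136125 = 0.13801.
P(2 | observation) = 0.09801 / 0.13801 = 0.710166.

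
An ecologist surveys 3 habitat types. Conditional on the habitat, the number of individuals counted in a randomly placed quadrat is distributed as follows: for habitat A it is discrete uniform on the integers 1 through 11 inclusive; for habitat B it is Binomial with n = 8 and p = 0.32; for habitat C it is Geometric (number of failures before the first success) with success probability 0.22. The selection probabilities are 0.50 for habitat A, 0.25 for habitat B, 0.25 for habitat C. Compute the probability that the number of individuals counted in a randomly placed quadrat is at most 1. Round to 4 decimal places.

0.1978

Conditional on each habitat, P(X ≤ 1): A: 0.0909091; B: 0.217825; C: 0.3916.
By total probability, P(X ≤ 1) = 0.5·0.0909091 + 0.25·0.217825 + 0.25·0.3916 = 0.197811.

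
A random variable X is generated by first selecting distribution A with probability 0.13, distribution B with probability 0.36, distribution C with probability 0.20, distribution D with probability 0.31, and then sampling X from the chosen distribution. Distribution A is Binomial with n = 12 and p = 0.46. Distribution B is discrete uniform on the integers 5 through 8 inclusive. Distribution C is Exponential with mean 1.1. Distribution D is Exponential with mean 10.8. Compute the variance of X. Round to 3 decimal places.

48.911

Per component, A: μ=5.52, E[X²]=33.4512; B: μ=6.5, E[X²]=43.5; C: μ=1.1, E[X²]=2.42; D: μ=10.8, E[X²]=233.28.
E[X] = 0.13·5.52 + 0.36·6.5 + 0.2·1.1 + 0.31·10.8 = 6.6256.
E[X²] = 0.13·33.4512 + 0.36·43.5 + 0.2·2.42 + 0.31·233.28 = 92.8095.
Var(X) = E[X²] − (E[X])² = 92.8095 − 43.8986 = 48.9109.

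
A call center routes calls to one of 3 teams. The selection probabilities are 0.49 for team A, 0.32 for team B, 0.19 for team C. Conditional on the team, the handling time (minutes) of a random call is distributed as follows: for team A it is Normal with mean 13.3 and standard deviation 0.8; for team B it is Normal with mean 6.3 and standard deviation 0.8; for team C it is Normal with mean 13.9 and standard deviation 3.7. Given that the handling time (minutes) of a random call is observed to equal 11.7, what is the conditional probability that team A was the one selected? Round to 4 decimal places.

Likelihoods f(11.7 | ·): A: 0.0674887; B: 6.36867e-11; C: 0.0903519.
Posterior ∝ prior × likelihood. Numerator for A: 0.49·0.0674887 = 0.0330695.
Normalizing constant: 0.49·0.0674887 + 0.32·6.36867e-11 + 0.19·0.0903519 = 0.0502363.
P(A | observation) = 0.0330695 / 0.0502363 = 0.658278.

0.6583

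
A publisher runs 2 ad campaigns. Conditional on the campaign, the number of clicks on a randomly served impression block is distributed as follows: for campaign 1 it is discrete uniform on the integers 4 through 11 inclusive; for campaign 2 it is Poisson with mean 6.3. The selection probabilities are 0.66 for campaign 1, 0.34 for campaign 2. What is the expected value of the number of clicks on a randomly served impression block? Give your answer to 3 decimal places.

7.092

Component means — 1: 7.5; 2: 6.3.
E[X] = 0.66·7.5 + 0.34·6.3 = 7.092.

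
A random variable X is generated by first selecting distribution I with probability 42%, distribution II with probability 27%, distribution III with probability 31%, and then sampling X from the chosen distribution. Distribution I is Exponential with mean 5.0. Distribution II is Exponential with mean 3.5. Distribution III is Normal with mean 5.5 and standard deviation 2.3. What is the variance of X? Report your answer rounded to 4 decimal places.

Per component, I: μ=5, E[X²]=50; II: μ=3.5, E[X²]=24.5; III: μ=5.5, E[X²]=35.54.
E[X] = 0.42·5 + 0.27·3.5 + 0.31·5.5 = 4.75.
E[X²] = 0.42·50 + 0.27·24.5 + 0.31·35.54 = 38.6324.
Var(X) = E[X²] − (E[X])² = 38.6324 − 22.5625 = 16.0699.

16.0699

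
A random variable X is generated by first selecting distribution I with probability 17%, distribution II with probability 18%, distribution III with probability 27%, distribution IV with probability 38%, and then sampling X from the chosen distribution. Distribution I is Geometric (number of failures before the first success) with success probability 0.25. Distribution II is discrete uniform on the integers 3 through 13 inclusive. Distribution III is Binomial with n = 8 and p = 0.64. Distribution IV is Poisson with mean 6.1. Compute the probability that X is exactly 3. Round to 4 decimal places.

Conditional on each component, P(X = 3): I: 0.105469; II: 0.0909091; III: 0.0887647; IV: 0.0848481.
By total probability, P(X = 3) = 0.17·0.105469 + 0.18·0.0909091 + 0.27·0.0887647 + 0.38·0.0848481 = 0.0905021.

0.0905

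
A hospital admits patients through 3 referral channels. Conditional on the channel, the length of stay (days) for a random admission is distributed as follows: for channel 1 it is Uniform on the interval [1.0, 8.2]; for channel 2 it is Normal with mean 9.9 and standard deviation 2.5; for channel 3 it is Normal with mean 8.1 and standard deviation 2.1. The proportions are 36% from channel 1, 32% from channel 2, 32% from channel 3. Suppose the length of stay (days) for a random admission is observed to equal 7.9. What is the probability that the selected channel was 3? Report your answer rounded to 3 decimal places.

Likelihoods f(7.9 | ·): 1: 0.138889; 2: 0.115877; 3: 0.189113.
Posterior ∝ prior × likelihood. Numerator for 3: 0.32·0.189113 = 0.0605161.
Normalizing constant: 0.36·0.138889 + 0.32·0.115877 + 0.32·0.189113 = 0.147597.
P(3 | observation) = 0.0605161 / 0.147597 = 0.41001.

0.410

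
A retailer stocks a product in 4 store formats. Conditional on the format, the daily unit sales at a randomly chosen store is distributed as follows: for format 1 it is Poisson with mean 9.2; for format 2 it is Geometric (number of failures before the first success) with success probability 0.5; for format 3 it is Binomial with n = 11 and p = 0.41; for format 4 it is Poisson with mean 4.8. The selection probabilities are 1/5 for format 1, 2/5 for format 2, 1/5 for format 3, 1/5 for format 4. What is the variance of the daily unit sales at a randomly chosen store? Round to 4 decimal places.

Per component, 1: μ=9.2, E[X²]=93.84; 2: μ=1, E[X²]=3; 3: μ=4.51, E[X²]=23.001; 4: μ=4.8, E[X²]=27.84.
E[X] = 0.2·9.2 + 0.4·1 + 0.2·4.51 + 0.2·4.8 = 4.102.
E[X²] = 0.2·93.84 + 0.4·3 + 0.2·23.001 + 0.2·27.84 = 30.1362.
Var(X) = E[X²] − (E[X])² = 30.1362 − 16.8264 = 13.3098.

13.3098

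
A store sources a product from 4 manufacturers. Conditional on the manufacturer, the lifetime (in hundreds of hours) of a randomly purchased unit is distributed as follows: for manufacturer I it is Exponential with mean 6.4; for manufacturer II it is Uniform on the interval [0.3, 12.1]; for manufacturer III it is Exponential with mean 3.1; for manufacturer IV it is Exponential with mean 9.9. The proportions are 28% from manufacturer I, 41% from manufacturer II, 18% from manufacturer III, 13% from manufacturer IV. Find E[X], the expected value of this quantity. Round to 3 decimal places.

Component means — I: 6.4; II: 6.2; III: 3.1; IV: 9.9.
E[X] = 0.28·6.4 + 0.41·6.2 + 0.18·3.1 + 0.13·9.9 = 6.179.

6.179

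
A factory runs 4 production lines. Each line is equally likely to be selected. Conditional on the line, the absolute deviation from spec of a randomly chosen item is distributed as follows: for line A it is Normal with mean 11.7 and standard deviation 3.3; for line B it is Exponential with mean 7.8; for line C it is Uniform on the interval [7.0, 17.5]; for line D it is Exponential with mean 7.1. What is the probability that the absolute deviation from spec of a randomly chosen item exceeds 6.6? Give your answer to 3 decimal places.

Conditional on each line, P(X > 6.6): A: 0.938882; B: 0.429062; C: 1; D: 0.39472.
By total probability, P(X > 6.6) = 0.25·0.938882 + 0.25·0.429062 + 0.25·1 + 0.25·0.39472 = 0.690666.

0.691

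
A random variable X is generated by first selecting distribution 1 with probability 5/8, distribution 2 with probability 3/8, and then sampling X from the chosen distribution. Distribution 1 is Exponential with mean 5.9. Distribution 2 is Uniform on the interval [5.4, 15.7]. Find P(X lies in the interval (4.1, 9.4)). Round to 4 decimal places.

Conditional on each component, P(4.1 < X < 9.4): 1: 0.295847; 2: 0.38835.
By total probability, P(4.1 < X < 9.4) = 0.625·0.295847 + 0.375·0.38835 = 0.330535.

0.3305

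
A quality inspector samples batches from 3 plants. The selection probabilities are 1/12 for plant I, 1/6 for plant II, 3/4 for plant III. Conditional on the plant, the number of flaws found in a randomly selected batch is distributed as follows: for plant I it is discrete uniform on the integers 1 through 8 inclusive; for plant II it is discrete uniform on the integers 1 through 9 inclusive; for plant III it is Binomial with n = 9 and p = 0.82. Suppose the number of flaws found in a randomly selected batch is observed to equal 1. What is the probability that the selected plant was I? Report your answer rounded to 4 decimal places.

Likelihoods P(X=1 | ·): I: 0.125; II: 0.111111; III: 8.13273e-06.
Posterior ∝ prior × likelihood. Numerator for I: 0.0833333·0.125 = 0.0104167.
Normalizing constant: 0.0833333·0.125 + 0.166667·0.111111 + 0.75·8.13273e-06 = 0.0289413.
P(I | observation) = 0.0104167 / 0.0289413 = 0.359924.

0.3599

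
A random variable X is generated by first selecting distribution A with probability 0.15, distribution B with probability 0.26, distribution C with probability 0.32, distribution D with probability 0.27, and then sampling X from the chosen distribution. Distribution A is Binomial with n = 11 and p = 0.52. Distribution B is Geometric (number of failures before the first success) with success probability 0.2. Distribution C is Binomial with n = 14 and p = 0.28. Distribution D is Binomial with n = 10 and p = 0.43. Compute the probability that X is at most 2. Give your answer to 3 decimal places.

0.229

Conditional on each component, P(X ≤ 2): A: 0.0241413; B: 0.488; C: 0.203307; D: 0.123646.
By total probability, P(X ≤ 2) = 0.15·0.0241413 + 0.26·0.488 + 0.32·0.203307 + 0.27·0.123646 = 0.228944.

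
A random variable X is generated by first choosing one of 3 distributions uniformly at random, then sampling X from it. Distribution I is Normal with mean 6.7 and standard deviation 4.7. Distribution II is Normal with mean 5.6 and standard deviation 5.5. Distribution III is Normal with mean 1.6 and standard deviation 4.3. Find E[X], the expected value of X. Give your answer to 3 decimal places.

Component means — I: 6.7; II: 5.6; III: 1.6.
E[X] = 0.333333·6.7 + 0.333333·5.6 + 0.333333·1.6 = 4.63333.

4.633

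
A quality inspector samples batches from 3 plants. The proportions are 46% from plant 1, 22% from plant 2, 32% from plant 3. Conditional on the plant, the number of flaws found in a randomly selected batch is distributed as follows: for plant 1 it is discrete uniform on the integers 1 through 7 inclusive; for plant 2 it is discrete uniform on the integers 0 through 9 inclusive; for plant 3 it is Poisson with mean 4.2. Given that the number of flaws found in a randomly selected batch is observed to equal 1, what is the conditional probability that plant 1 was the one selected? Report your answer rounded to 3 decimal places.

0.609

Likelihoods P(X=1 | ·): 1: 0.142857; 2: 0.1; 3: 0.0629814.
Posterior ∝ prior × likelihood. Numerator for 1: 0.46·0.142857 = 0.0657143.
Normalizing constant: 0.46·0.142857 + 0.22·0.1 + 0.32·0.0629814 = 0.107868.
P(1 | observation) = 0.0657143 / 0.107868 = 0.609208.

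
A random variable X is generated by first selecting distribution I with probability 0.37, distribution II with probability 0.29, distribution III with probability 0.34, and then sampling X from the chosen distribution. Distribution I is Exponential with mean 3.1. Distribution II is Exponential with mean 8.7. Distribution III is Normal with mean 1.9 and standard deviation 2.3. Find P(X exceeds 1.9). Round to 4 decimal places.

0.6036

Conditional on each component, P(X > 1.9): I: 0.541776; II: 0.803811; III: 0.5.
By total probability, P(X > 1.9) = 0.37·0.541776 + 0.29·0.803811 + 0.34·0.5 = 0.603562.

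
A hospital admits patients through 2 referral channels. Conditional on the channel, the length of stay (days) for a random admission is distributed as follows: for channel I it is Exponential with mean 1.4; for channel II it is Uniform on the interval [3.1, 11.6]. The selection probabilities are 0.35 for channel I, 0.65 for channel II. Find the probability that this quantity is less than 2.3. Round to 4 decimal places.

Conditional on each channel, P(X < 2.3): I: 0.806573; II: 0.
By total probability, P(X < 2.3) = 0.35·0.806573 + 0.65·0 = 0.282301.

0.2823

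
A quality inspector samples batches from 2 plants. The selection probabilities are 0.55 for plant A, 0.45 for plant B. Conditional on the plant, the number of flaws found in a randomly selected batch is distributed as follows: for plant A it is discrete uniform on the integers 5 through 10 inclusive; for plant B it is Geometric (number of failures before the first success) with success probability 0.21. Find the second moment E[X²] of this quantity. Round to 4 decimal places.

For each component E[X²] = Var + (mean)², giving A: 59.1667; B: 32.0658.
Overall E[X²] = 0.55·59.1667 + 0.45·32.0658 = 46.9713.

46.9713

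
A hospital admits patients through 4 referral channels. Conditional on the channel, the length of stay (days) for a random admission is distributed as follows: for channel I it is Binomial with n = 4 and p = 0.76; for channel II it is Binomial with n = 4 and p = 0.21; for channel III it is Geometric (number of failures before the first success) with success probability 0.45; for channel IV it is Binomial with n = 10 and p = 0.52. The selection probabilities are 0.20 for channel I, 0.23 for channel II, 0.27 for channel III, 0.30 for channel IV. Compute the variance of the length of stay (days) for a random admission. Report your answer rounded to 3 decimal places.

Per component, I: μ=3.04, E[X²]=9.9712; II: μ=0.84, E[X²]=1.3692; III: μ=1.22222, E[X²]=4.20988; IV: μ=5.2, E[X²]=29.536.
E[X] = 0.2·3.04 + 0.23·0.84 + 0.27·1.22222 + 0.3·5.2 = 2.6912.
E[X²] = 0.2·9.9712 + 0.23·1.3692 + 0.27·4.20988 + 0.3·29.536 = 12.3066.
Var(X) = E[X²] − (E[X])² = 12.3066 − 7.24256 = 5.06407.

5.064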